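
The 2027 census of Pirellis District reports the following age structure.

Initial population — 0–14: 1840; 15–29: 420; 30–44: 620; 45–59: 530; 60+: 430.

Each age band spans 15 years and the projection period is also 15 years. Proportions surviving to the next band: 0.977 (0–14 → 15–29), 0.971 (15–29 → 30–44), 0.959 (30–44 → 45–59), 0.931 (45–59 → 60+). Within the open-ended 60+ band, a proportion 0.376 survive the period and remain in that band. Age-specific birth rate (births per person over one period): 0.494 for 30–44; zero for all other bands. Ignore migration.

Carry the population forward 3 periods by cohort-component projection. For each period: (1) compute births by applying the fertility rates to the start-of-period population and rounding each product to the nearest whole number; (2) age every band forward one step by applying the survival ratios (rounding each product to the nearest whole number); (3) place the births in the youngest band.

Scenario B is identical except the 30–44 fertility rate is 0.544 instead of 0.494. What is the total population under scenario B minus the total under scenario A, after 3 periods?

[period 1]
Births: 620 * 0.494 = 306
15–29: 1840 * 0.977 = 1798
30–44: 420 * 0.971 = 408
45–59: 620 * 0.959 = 595
60+: 530 * 0.931 + 430 * 0.376 = 493 + 162 = 655
Population now: 0–14=306, 15–29=1798, 30–44=408, 45–59=595, 60+=655
[period 2]
Births: 408 * 0.494 = 202
15–29: 306 * 0.977 = 299
30–44: 1798 * 0.971 = 1746
45–59: 408 * 0.959 = 391
60+: 595 * 0.931 + 655 * 0.376 = 554 + 246 = 800
Population now: 0–14=202, 15–29=299, 30–44=1746, 45–59=391, 60+=800
[period 3]
Births: 1746 * 0.494 = 863
15–29: 202 * 0.977 = 197
30–44: 299 * 0.971 = 290
45–59: 1746 * 0.959 = 1674
60+: 391 * 0.931 + 800 * 0.376 = 364 + 301 = 665
Population now: 0–14=863, 15–29=197, 30–44=290, 45–59=1674, 60+=665
Scenario A total after 3 periods: 3689
Scenario B projection —
[period 1]
Births: 620 * 0.544 = 337
15–29: 1840 * 0.977 = 1798
30–44: 420 * 0.971 = 408
45–59: 620 * 0.959 = 595
60+: 530 * 0.931 + 430 * 0.376 = 493 + 162 = 655
Population now: 0–14=337, 15–29=1798, 30–44=408, 45–59=595, 60+=655
[period 2]
Births: 408 * 0.544 = 222
15–29: 337 * 0.977 = 329
30–44: 1798 * 0.971 = 1746
45–59: 408 * 0.959 = 391
60+: 595 * 0.931 + 655 * 0.376 = 554 + 246 = 800
Population now: 0–14=222, 15–29=329, 30–44=1746, 45–59=391, 60+=800
[period 3]
Births: 1746 * 0.544 = 950
15–29: 222 * 0.977 = 217
30–44: 329 * 0.971 = 319
45–59: 1746 * 0.959 = 1674
60+: 391 * 0.931 + 800 * 0.376 = 364 + 301 = 665
Population now: 0–14=950, 15–29=217, 30–44=319, 45–59=1674, 60+=665
Scenario B total after 3 periods: 3825
Difference B − A = 3825 − 3689 = 136

136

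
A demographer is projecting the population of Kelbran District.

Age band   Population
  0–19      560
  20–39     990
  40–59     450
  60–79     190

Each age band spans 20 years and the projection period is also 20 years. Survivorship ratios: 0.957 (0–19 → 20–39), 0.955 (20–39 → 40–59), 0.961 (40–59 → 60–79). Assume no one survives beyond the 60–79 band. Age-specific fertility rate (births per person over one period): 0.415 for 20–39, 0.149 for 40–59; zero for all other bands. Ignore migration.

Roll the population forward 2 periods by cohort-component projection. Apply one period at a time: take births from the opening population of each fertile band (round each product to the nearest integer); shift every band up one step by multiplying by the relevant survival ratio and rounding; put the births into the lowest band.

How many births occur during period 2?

363

Let group 1 be 0–19 through group 4 = 60–79.
— Period 1 —
Births: 990 × 0.415 = 411, 450 × 0.149 = 67 ⇒ total 478
Group 2: 560 × 0.957 = 536
Group 3: 990 × 0.955 = 945
Group 4: 450 × 0.961 = 432
End of period: [478, 536, 945, 432]
— Period 2 —
Births: 536 × 0.415 = 222, 945 × 0.149 = 141 ⇒ total 363
Group 2: 478 × 0.957 = 457
Group 3: 536 × 0.955 = 512
Group 4: 945 × 0.961 = 908
End of period: [363, 457, 512, 908]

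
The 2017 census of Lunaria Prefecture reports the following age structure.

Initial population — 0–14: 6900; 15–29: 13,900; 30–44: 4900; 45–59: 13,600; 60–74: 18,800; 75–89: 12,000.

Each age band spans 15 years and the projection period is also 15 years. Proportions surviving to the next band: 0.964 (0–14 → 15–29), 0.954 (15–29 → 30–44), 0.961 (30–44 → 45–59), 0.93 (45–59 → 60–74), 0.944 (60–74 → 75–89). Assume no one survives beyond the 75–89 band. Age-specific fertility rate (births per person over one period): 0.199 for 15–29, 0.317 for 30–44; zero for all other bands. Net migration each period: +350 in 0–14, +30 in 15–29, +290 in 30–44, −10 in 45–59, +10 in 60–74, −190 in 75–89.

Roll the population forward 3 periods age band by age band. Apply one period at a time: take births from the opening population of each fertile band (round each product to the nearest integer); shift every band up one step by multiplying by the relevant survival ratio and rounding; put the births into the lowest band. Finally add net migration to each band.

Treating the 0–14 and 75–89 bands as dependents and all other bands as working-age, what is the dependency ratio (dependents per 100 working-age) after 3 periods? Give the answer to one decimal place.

[period 1]
Births: 13900 × 0.199 = 2766, 4900 × 0.317 = 1553 — total 4319
15–29: 6900 × 0.964 = 6652
30–44: 13900 × 0.954 = 13261
45–59: 4900 × 0.961 = 4709
60–74: 13600 × 0.93 = 12648
75–89: 18800 × 0.944 = 17747
Net migration: 0–14 + 350 → 4669; 15–29 + 30 → 6682; 30–44 + 290 → 13551; 45–59 − 10 → 4699; 60–74 + 10 → 12658; 75–89 − 190 → 17557
Population now: 0–14=4669, 15–29=6682, 30–44=13551, 45–59=4699, 60–74=12658, 75–89=17557
[period 2]
Births: 6682 × 0.199 = 1330, 13551 × 0.317 = 4296 — total 5626
15–29: 4669 × 0.964 = 4501
30–44: 6682 × 0.954 = 6375
45–59: 13551 × 0.961 = 13023
60–74: 4699 × 0.93 = 4370
75–89: 12658 × 0.944 = 11949
Net migration: 0–14 + 350 → 5976; 15–29 + 30 → 4531; 30–44 + 290 → 6665; 45–59 − 10 → 13013; 60–74 + 10 → 4380; 75–89 − 190 → 11759
Population now: 0–14=5976, 15–29=4531, 30–44=6665, 45–59=13013, 60–74=4380, 75–89=11759
[period 3]
Births: 4531 × 0.199 = 902, 6665 × 0.317 = 2113 — total 3015
15–29: 5976 × 0.964 = 5761
30–44: 4531 × 0.954 = 4323
45–59: 6665 × 0.961 = 6405
60–74: 13013 × 0.93 = 12102
75–89: 4380 × 0.944 = 4135
Net migration: 0–14 + 350 → 3365; 15–29 + 30 → 5791; 30–44 + 290 → 4613; 45–59 − 10 → 6395; 60–74 + 10 → 12112; 75–89 − 190 → 3945
Population now: 0–14=3365, 15–29=5791, 30–44=4613, 45–59=6395, 60–74=12112, 75–89=3945
Dependents (band 0–14 + band 75–89) = 3365 + 3945 = 7310; working-age = 28911; ratio = 7310/28911 × 100 = 25.3

25.3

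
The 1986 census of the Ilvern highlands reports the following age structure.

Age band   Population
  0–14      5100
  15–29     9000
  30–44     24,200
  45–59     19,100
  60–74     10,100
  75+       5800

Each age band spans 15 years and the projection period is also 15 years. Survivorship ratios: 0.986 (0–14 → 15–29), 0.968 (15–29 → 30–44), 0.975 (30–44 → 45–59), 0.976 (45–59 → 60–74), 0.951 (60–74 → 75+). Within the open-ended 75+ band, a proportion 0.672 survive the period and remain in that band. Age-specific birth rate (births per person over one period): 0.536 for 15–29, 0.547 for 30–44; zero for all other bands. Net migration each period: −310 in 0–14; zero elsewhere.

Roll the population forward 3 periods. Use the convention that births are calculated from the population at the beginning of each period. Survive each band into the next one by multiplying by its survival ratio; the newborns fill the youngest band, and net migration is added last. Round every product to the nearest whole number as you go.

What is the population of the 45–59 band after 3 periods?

4746

Numbering the groups 1..6 from youngest to oldest:
Period 1:
Births: 9000 × 0.536 = 4824 ; 24200 × 0.547 = 13237 → 18061
Group 2: 5100 × 0.986 = 5029
Group 3: 9000 × 0.968 = 8712
Group 4: 24200 × 0.975 = 23595
Group 5: 19100 × 0.976 = 18642
Group 6: 10100 × 0.951 + 5800 × 0.672 = 9605 + 3898 = 13503
Net migration: Group 1 − 310 → 17751
Population now: 0–14=17751, 15–29=5029, 30–44=8712, 45–59=23595, 60–74=18642, 75+=13503
Period 2:
Births: 5029 × 0.536 = 2696 ; 8712 × 0.547 = 4765 → 7461
Group 2: 17751 × 0.986 = 17502
Group 3: 5029 × 0.968 = 4868
Group 4: 8712 × 0.975 = 8494
Group 5: 23595 × 0.976 = 23029
Group 6: 18642 × 0.951 + 13503 × 0.672 = 17729 + 9074 = 26803
Net migration: Group 1 − 310 → 7151
Population now: 0–14=7151, 15–29=17502, 30–44=4868, 45–59=8494, 60–74=23029, 75+=26803
Period 3:
Births: 17502 × 0.536 = 9381 ; 4868 × 0.547 = 2663 → 12044
Group 2: 7151 × 0.986 = 7051
Group 3: 17502 × 0.968 = 16942
Group 4: 4868 × 0.975 = 4746
Group 5: 8494 × 0.976 = 8290
Group 6: 23029 × 0.951 + 26803 × 0.672 = 21901 + 18012 = 39913
Net migration: Group 1 − 310 → 11734
Population now: 0–14=11734, 15–29=7051, 30–44=16942, 45–59=4746, 60–74=8290, 75+=39913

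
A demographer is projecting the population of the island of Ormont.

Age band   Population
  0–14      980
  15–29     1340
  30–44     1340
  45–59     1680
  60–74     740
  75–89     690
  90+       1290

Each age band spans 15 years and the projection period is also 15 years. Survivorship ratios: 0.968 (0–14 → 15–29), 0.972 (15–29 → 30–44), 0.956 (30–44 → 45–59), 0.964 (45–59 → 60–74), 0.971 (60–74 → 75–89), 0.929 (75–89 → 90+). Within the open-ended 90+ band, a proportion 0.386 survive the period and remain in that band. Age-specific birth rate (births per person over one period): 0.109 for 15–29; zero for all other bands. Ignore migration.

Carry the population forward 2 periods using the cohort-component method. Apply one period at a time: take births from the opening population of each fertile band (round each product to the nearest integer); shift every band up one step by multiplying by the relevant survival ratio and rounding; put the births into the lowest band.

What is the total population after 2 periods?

6327

— Period 1 —
Births: 1340 * 0.109 = 146
15–29: 980 * 0.968 = 949
30–44: 1340 * 0.972 = 1302
45–59: 1340 * 0.956 = 1281
60–74: 1680 * 0.964 = 1620
75–89: 740 * 0.971 = 719
90+: 690 * 0.929 + 1290 * 0.386 = 641 + 498 = 1139
End of period: [146, 949, 1302, 1281, 1620, 719, 1139]
— Period 2 —
Births: 949 * 0.109 = 103
15–29: 146 * 0.968 = 141
30–44: 949 * 0.972 = 922
45–59: 1302 * 0.956 = 1245
60–74: 1281 * 0.964 = 1235
75–89: 1620 * 0.971 = 1573
90+: 719 * 0.929 + 1139 * 0.386 = 668 + 440 = 1108
End of period: [103, 141, 922, 1245, 1235, 1573, 1108]
Total after period 2: 103 + 141 + 922 + 1245 + 1235 + 1573 + 1108 = 6327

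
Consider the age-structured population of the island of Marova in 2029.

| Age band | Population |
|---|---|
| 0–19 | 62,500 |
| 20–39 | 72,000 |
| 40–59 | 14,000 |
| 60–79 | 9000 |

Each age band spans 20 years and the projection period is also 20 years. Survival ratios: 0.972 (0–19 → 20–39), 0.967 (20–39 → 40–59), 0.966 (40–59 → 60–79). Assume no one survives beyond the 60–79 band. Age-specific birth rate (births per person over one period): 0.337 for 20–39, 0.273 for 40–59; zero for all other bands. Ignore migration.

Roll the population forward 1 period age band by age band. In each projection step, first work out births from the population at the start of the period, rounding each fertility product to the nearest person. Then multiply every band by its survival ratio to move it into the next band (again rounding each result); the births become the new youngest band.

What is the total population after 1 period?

171984

Period 1:
Births: 72000 * 0.337 = 24264 ; 14000 * 0.273 = 3822 → 28086
20–39: 62500 * 0.972 = 60750
40–59: 72000 * 0.967 = 69624
60–79: 14000 * 0.966 = 13524
End of period: [28086, 60750, 69624, 13524]
Total after period 1: 28086 + 60750 + 69624 + 13524 = 171984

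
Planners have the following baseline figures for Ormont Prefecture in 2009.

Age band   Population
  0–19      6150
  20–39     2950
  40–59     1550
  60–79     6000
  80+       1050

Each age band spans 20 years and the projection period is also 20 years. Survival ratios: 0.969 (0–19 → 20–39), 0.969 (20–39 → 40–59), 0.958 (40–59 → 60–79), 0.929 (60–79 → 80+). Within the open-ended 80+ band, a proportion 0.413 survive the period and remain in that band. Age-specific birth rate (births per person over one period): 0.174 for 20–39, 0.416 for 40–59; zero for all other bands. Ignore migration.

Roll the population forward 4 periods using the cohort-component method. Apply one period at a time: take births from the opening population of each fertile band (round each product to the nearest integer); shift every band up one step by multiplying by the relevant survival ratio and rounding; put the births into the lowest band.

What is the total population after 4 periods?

13322

Period 1.
Births: 2950 * 0.174 = 513, 1550 * 0.416 = 645 — total 1158
20–39: 6150 * 0.969 = 5959
40–59: 2950 * 0.969 = 2859
60–79: 1550 * 0.958 = 1485
80+: 6000 * 0.929 + 1050 * 0.413 = 5574 + 434 = 6008
End of period: [1158, 5959, 2859, 1485, 6008]
Period 2.
Births: 5959 * 0.174 = 1037, 2859 * 0.416 = 1189 — total 2226
20–39: 1158 * 0.969 = 1122
40–59: 5959 * 0.969 = 5774
60–79: 2859 * 0.958 = 2739
80+: 1485 * 0.929 + 6008 * 0.413 = 1380 + 2481 = 3861
End of period: [2226, 1122, 5774, 2739, 3861]
Period 3.
Births: 1122 * 0.174 = 195, 5774 * 0.416 = 2402 — total 2597
20–39: 2226 * 0.969 = 2157
40–59: 1122 * 0.969 = 1087
60–79: 5774 * 0.958 = 5531
80+: 2739 * 0.929 + 3861 * 0.413 = 2545 + 1595 = 4140
End of period: [2597, 2157, 1087, 5531, 4140]
Period 4.
Births: 2157 * 0.174 = 375, 1087 * 0.416 = 452 — total 827
20–39: 2597 * 0.969 = 2516
40–59: 2157 * 0.969 = 2090
60–79: 1087 * 0.958 = 1041
80+: 5531 * 0.929 + 4140 * 0.413 = 5138 + 1710 = 6848
End of period: [827, 2516, 2090, 1041, 6848]
Total after period 4: 827 + 2516 + 2090 + 1041 + 6848 = 13322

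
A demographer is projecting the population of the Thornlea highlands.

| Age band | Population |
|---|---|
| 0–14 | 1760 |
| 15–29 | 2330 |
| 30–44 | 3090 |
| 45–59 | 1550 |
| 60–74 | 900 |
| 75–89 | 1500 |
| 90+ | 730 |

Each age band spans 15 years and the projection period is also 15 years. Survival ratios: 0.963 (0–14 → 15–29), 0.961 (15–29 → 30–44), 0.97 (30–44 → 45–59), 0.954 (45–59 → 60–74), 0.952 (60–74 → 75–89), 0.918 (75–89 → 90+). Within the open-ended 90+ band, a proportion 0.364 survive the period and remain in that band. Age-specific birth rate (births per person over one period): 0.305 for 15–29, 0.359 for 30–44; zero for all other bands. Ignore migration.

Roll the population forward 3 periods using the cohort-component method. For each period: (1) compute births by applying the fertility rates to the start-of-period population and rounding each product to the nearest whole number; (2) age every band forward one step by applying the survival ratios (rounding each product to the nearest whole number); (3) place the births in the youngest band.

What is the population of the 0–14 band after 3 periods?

1120

— Period 1 —
Births: 2330 × 0.305 = 711  |  3090 × 0.359 = 1109 → 1820
15–29: 1760 × 0.963 = 1695
30–44: 2330 × 0.961 = 2239
45–59: 3090 × 0.97 = 2997
60–74: 1550 × 0.954 = 1479
75–89: 900 × 0.952 = 857
90+: 1500 × 0.918 + 730 × 0.364 = 1377 + 266 = 1643
Giving 1820 / 1695 / 2239 / 2997 / 1479 / 857 / 1643.
— Period 2 —
Births: 1695 × 0.305 = 517  |  2239 × 0.359 = 804 → 1321
15–29: 1820 × 0.963 = 1753
30–44: 1695 × 0.961 = 1629
45–59: 2239 × 0.97 = 2172
60–74: 2997 × 0.954 = 2859
75–89: 1479 × 0.952 = 1408
90+: 857 × 0.918 + 1643 × 0.364 = 787 + 598 = 1385
Giving 1321 / 1753 / 1629 / 2172 / 2859 / 1408 / 1385.
— Period 3 —
Births: 1753 × 0.305 = 535  |  1629 × 0.359 = 585 → 1120
15–29: 1321 × 0.963 = 1272
30–44: 1753 × 0.961 = 1685
45–59: 1629 × 0.97 = 1580
60–74: 2172 × 0.954 = 2072
75–89: 2859 × 0.952 = 2722
90+: 1408 × 0.918 + 1385 × 0.364 = 1293 + 504 = 1797
Giving 1120 / 1272 / 1685 / 1580 / 2072 / 2722 / 1797.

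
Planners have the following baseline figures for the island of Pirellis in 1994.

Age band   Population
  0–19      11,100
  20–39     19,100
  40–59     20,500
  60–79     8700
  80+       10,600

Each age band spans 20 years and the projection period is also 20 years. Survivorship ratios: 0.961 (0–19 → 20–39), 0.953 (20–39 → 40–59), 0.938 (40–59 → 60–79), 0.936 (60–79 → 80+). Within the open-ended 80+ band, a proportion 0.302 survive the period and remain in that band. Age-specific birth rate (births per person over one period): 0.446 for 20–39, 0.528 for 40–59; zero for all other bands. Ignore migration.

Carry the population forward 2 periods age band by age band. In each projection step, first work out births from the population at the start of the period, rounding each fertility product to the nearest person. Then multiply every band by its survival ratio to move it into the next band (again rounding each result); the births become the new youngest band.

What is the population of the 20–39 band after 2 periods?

18589

(Groups numbered youngest = 1 to oldest = 5.)
After projecting period 1:
Births: 19100 × 0.446 = 8519, 20500 × 0.528 = 10824 — total 19343
Group 2: 11100 × 0.961 = 10667
Group 3: 19100 × 0.953 = 18202
Group 4: 20500 × 0.938 = 19229
Group 5: 8700 × 0.936 + 10600 × 0.302 = 8143 + 3201 = 11344
→ [19343, 10667, 18202, 19229, 11344]
After projecting period 2:
Births: 10667 × 0.446 = 4757, 18202 × 0.528 = 9611 — total 14368
Group 2: 19343 × 0.961 = 18589
Group 3: 10667 × 0.953 = 10166
Group 4: 18202 × 0.938 = 17073
Group 5: 19229 × 0.936 + 11344 × 0.302 = 17998 + 3426 = 21424
→ [14368, 18589, 10166, 17073, 21424]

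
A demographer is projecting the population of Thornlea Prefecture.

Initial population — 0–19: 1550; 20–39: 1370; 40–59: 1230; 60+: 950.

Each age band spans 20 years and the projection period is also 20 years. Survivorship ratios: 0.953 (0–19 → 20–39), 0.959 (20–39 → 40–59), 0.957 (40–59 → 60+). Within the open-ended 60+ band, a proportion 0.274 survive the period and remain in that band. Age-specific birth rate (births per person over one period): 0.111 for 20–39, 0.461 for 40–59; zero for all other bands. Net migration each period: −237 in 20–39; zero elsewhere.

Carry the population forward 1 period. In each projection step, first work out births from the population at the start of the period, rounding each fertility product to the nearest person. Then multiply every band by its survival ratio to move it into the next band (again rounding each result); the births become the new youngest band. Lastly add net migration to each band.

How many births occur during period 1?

Numbering the groups 1..4 from youngest to oldest:
[period 1]
Births: 1370 × 0.111 = 152  |  1230 × 0.461 = 567 ⇒ total 719
Group 2: 1550 × 0.953 = 1477
Group 3: 1370 × 0.959 = 1314
Group 4: 1230 × 0.957 + 950 × 0.274 = 1177 + 260 = 1437
Net migration: Group 2 − 237 → 1240
Population now: 0–19=719, 20–39=1240, 40–59=1314, 60+=1437

719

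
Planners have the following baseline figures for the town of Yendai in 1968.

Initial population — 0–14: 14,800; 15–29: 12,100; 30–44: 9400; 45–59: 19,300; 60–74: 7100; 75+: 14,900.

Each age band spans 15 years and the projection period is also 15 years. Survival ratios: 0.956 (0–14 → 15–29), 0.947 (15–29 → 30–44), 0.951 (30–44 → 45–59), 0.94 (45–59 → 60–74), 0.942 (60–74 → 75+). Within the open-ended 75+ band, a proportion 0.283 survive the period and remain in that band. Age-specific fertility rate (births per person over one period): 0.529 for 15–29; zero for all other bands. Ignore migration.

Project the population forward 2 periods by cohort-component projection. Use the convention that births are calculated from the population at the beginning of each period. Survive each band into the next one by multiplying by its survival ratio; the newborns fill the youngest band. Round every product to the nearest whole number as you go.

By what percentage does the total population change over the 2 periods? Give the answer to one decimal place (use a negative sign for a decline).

Numbering the bands 1..6 from youngest to oldest:
— Period 1 —
Births: 12100 × 0.529 = 6401
Band 2: 14800 × 0.956 = 14149
Band 3: 12100 × 0.947 = 11459
Band 4: 9400 × 0.951 = 8939
Band 5: 19300 × 0.94 = 18142
Band 6: 7100 × 0.942 + 14900 × 0.283 = 6688 + 4217 = 10905
→ [6401, 14149, 11459, 8939, 18142, 10905]
— Period 2 —
Births: 14149 × 0.529 = 7485
Band 2: 6401 × 0.956 = 6119
Band 3: 14149 × 0.947 = 13399
Band 4: 11459 × 0.951 = 10898
Band 5: 8939 × 0.94 = 8403
Band 6: 18142 × 0.942 + 10905 × 0.283 = 17090 + 3086 = 20176
→ [7485, 6119, 13399, 10898, 8403, 20176]
Total: 77600 → 66480; change = -11120; percentage change = -14.3%

-14.3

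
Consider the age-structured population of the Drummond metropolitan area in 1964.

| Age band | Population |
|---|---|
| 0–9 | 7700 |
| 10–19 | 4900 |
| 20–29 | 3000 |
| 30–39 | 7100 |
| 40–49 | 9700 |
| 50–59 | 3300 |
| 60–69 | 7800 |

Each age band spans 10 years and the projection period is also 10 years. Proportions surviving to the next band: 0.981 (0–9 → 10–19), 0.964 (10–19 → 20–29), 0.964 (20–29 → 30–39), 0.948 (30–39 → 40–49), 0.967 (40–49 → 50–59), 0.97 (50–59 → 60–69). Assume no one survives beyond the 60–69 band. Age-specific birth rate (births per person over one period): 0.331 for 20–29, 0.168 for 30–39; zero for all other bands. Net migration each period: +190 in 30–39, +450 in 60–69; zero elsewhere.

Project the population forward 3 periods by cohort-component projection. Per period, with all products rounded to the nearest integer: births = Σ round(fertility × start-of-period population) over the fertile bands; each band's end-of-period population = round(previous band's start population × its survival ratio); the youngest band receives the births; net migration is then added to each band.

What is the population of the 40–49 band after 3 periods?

4497

— Period 1 —
Births: 3000 * 0.331 = 993, 7100 * 0.168 = 1193 → total 2186
10–19: 7700 * 0.981 = 7554
20–29: 4900 * 0.964 = 4724
30–39: 3000 * 0.964 = 2892
40–49: 7100 * 0.948 = 6731
50–59: 9700 * 0.967 = 9380
60–69: 3300 * 0.97 = 3201
Net migration: 30–39 + 190 → 3082; 60–69 + 450 → 3651
Population now: 0–9=2186, 10–19=7554, 20–29=4724, 30–39=3082, 40–49=6731, 50–59=9380, 60–69=3651
— Period 2 —
Births: 4724 * 0.331 = 1564, 3082 * 0.168 = 518 → total 2082
10–19: 2186 * 0.981 = 2144
20–29: 7554 * 0.964 = 7282
30–39: 4724 * 0.964 = 4554
40–49: 3082 * 0.948 = 2922
50–59: 6731 * 0.967 = 6509
60–69: 9380 * 0.97 = 9099
Net migration: 30–39 + 190 → 4744; 60–69 + 450 → 9549
Population now: 0–9=2082, 10–19=2144, 20–29=7282, 30–39=4744, 40–49=2922, 50–59=6509, 60–69=9549
— Period 3 —
Births: 7282 * 0.331 = 2410, 4744 * 0.168 = 797 → total 3207
10–19: 2082 * 0.981 = 2042
20–29: 2144 * 0.964 = 2067
30–39: 7282 * 0.964 = 7020
40–49: 4744 * 0.948 = 4497
50–59: 2922 * 0.967 = 2826
60–69: 6509 * 0.97 = 6314
Net migration: 30–39 + 190 → 7210; 60–69 + 450 → 6764
Population now: 0–9=3207, 10–19=2042, 20–29=2067, 30–39=7210, 40–49=4497, 50–59=2826, 60–69=6764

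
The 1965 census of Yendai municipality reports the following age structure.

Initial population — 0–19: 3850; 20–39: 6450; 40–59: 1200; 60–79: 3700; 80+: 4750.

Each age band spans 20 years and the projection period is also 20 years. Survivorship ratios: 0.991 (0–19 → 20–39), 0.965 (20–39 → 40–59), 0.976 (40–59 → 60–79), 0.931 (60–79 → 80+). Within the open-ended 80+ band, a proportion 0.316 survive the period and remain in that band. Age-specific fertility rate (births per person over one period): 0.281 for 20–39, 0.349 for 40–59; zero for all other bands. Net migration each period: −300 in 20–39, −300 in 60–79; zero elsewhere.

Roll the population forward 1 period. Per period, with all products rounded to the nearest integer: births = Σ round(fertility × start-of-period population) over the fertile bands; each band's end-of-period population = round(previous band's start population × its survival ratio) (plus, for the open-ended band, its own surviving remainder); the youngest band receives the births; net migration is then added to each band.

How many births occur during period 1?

(Groups numbered youngest = 1 to oldest = 5.)
Period 1.
Births: 6450 × 0.281 = 1812  |  1200 × 0.349 = 419 ⇒ total 2231
Group 2: 3850 × 0.991 = 3815
Group 3: 6450 × 0.965 = 6224
Group 4: 1200 × 0.976 = 1171
Group 5: 3700 × 0.931 + 4750 × 0.316 = 3445 + 1501 = 4946
Net migration: Group 2 − 300 → 3515; Group 4 − 300 → 871
Population now: 0–19=2231, 20–39=3515, 40–59=6224, 60–79=871, 80+=4946

2231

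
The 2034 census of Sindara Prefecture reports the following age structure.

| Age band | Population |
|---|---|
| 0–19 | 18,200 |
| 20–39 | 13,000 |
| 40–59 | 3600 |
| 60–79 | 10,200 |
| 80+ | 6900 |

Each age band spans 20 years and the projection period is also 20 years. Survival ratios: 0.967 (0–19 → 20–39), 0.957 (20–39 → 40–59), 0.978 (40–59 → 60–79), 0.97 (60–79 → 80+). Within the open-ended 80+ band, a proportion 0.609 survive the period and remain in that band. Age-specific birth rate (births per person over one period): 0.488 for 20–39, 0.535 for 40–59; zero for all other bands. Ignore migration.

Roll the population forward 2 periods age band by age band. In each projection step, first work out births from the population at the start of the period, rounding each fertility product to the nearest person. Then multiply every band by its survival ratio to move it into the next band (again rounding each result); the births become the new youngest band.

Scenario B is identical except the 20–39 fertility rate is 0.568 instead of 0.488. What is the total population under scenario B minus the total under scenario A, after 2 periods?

Let group 1 be 0–19 through group 5 = 80+.
Period 1.
Births: 13000 * 0.488 = 6344, 3600 * 0.535 = 1926 ⇒ total 8270
Group 2: 18200 * 0.967 = 17599
Group 3: 13000 * 0.957 = 12441
Group 4: 3600 * 0.978 = 3521
Group 5: 10200 * 0.97 + 6900 * 0.609 = 9894 + 4202 = 14096
End of period: [8270, 17599, 12441, 3521, 14096]
Period 2.
Births: 17599 * 0.488 = 8588, 12441 * 0.535 = 6656 ⇒ total 15244
Group 2: 8270 * 0.967 = 7997
Group 3: 17599 * 0.957 = 16842
Group 4: 12441 * 0.978 = 12167
Group 5: 3521 * 0.97 + 14096 * 0.609 = 3415 + 8584 = 11999
End of period: [15244, 7997, 16842, 12167, 11999]
Scenario A total after 2 periods: 64249
Scenario B projection —
Period 1.
Births: 13000 * 0.568 = 7384, 3600 * 0.535 = 1926 ⇒ total 9310
Group 2: 18200 * 0.967 = 17599
Group 3: 13000 * 0.957 = 12441
Group 4: 3600 * 0.978 = 3521
Group 5: 10200 * 0.97 + 6900 * 0.609 = 9894 + 4202 = 14096
End of period: [9310, 17599, 12441, 3521, 14096]
Period 2.
Births: 17599 * 0.568 = 9996, 12441 * 0.535 = 6656 ⇒ total 16652
Group 2: 9310 * 0.967 = 9003
Group 3: 17599 * 0.957 = 16842
Group 4: 12441 * 0.978 = 12167
Group 5: 3521 * 0.97 + 14096 * 0.609 = 3415 + 8584 = 11999
End of period: [16652, 9003, 16842, 12167, 11999]
Scenario B total after 2 periods: 66663
Difference B − A = 66663 − 64249 = 2414

2414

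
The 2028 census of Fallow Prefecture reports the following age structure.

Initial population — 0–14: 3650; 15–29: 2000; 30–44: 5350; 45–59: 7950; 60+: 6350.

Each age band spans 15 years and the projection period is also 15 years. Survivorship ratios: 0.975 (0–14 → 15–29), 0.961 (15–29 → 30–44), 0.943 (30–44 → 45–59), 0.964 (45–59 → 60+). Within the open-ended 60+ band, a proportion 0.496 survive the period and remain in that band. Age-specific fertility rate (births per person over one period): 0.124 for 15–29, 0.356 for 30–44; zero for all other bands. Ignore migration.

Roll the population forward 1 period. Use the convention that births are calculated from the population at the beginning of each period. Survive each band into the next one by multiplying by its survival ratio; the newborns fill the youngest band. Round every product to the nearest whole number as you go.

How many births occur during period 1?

— Period 1 —
Births: 2000 × 0.124 = 248  |  5350 × 0.356 = 1905 → total 2153
15–29: 3650 × 0.975 = 3559
30–44: 2000 × 0.961 = 1922
45–59: 5350 × 0.943 = 5045
60+: 7950 × 0.964 + 6350 × 0.496 = 7664 + 3150 = 10814
→ [2153, 3559, 1922, 5045, 10814]

2153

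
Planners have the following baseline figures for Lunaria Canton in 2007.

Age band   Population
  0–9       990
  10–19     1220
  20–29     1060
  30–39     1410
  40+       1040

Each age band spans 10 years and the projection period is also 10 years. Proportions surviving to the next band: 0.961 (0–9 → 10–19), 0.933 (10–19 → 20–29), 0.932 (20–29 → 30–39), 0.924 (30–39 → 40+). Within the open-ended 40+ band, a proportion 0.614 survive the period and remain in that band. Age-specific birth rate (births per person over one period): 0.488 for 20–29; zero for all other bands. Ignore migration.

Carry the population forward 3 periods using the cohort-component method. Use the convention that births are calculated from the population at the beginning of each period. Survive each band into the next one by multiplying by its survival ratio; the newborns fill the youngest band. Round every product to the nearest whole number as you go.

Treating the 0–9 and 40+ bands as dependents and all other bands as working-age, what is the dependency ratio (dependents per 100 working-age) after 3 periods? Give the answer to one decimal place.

148.3

Period 1.
Births: 1060 × 0.488 = 517
10–19: 990 × 0.961 = 951
20–29: 1220 × 0.933 = 1138
30–39: 1060 × 0.932 = 988
40+: 1410 × 0.924 + 1040 × 0.614 = 1303 + 639 = 1942
Population now: 0–9=517, 10–19=951, 20–29=1138, 30–39=988, 40+=1942
Period 2.
Births: 1138 × 0.488 = 555
10–19: 517 × 0.961 = 497
20–29: 951 × 0.933 = 887
30–39: 1138 × 0.932 = 1061
40+: 988 × 0.924 + 1942 × 0.614 = 913 + 1192 = 2105
Population now: 0–9=555, 10–19=497, 20–29=887, 30–39=1061, 40+=2105
Period 3.
Births: 887 × 0.488 = 433
10–19: 555 × 0.961 = 533
20–29: 497 × 0.933 = 464
30–39: 887 × 0.932 = 827
40+: 1061 × 0.924 + 2105 × 0.614 = 980 + 1292 = 2272
Population now: 0–9=433, 10–19=533, 20–29=464, 30–39=827, 40+=2272
Dependents (band 0–9 + band 40+) = 433 + 2272 = 2705; working-age = 1824; ratio = 2705/1824 × 100 = 148.3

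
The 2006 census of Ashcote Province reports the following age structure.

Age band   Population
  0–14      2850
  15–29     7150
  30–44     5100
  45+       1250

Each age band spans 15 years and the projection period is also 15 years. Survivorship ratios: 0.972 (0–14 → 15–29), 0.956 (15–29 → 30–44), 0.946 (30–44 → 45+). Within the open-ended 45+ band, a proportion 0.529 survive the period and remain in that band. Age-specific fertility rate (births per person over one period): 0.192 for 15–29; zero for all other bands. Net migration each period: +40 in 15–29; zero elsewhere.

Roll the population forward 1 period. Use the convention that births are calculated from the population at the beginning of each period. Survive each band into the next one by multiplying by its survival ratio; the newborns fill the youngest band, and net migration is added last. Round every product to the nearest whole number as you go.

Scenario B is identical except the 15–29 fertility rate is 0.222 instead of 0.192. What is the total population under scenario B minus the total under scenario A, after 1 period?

214

[period 1]
Births: 7150 * 0.192 = 1373
15–29: 2850 * 0.972 = 2770
30–44: 7150 * 0.956 = 6835
45+: 5100 * 0.946 + 1250 * 0.529 = 4825 + 661 = 5486
Net migration: 15–29 + 40 → 2810
Population now: 0–14=1373, 15–29=2810, 30–44=6835, 45+=5486
Scenario A total after 1 period: 16504
Scenario B projection —
[period 1]
Births: 7150 * 0.222 = 1587
15–29: 2850 * 0.972 = 2770
30–44: 7150 * 0.956 = 6835
45+: 5100 * 0.946 + 1250 * 0.529 = 4825 + 661 = 5486
Net migration: 15–29 + 40 → 2810
Population now: 0–14=1587, 15–29=2810, 30–44=6835, 45+=5486
Scenario B total after 1 period: 16718
Difference B − A = 16718 − 16504 = 214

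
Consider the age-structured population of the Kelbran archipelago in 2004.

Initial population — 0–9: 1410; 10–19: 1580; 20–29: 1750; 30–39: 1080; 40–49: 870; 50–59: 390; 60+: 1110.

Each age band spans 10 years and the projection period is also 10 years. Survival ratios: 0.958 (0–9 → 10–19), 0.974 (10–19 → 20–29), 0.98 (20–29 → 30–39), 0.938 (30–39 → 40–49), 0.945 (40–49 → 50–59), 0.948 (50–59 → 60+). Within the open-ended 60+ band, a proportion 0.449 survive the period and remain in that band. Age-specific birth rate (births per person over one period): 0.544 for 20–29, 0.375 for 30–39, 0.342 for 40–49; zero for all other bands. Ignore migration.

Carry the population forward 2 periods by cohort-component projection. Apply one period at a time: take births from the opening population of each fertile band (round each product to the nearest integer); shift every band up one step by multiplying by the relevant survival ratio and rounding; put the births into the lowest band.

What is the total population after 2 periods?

Let group 1 be 0–9 through group 7 = 60+.
[period 1]
Births: 1750 × 0.544 = 952, 1080 × 0.375 = 405, 870 × 0.342 = 298 ⇒ total 1655
Group 2: 1410 × 0.958 = 1351
Group 3: 1580 × 0.974 = 1539
Group 4: 1750 × 0.98 = 1715
Group 5: 1080 × 0.938 = 1013
Group 6: 870 × 0.945 = 822
Group 7: 390 × 0.948 + 1110 × 0.449 = 370 + 498 = 868
Giving 1655 / 1351 / 1539 / 1715 / 1013 / 822 / 868.
[period 2]
Births: 1539 × 0.544 = 837, 1715 × 0.375 = 643, 1013 × 0.342 = 346 ⇒ total 1826
Group 2: 1655 × 0.958 = 1585
Group 3: 1351 × 0.974 = 1316
Group 4: 1539 × 0.98 = 1508
Group 5: 1715 × 0.938 = 1609
Group 6: 1013 × 0.945 = 957
Group 7: 822 × 0.948 + 868 × 0.449 = 779 + 390 = 1169
Giving 1826 / 1585 / 1316 / 1508 / 1609 / 957 / 1169.
Total after period 2: 1826 + 1585 + 1316 + 1508 + 1609 + 957 + 1169 = 9970

9970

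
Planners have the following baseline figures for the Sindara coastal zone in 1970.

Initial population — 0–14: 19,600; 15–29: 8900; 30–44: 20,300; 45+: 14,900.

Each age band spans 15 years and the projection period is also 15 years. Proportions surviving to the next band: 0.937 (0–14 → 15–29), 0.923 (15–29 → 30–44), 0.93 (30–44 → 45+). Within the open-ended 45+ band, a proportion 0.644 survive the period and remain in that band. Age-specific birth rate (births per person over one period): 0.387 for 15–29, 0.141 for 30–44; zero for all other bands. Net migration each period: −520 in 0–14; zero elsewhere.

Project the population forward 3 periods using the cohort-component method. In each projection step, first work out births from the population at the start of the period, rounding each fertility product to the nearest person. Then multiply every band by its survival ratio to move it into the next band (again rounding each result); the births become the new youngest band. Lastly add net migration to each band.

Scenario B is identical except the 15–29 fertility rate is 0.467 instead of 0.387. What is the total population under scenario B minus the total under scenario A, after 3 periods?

Period 1:
Births: 8900 * 0.387 = 3444, 20300 * 0.141 = 2862 — total 6306
15–29: 19600 * 0.937 = 18365
30–44: 8900 * 0.923 = 8215
45+: 20300 * 0.93 + 14900 * 0.644 = 18879 + 9596 = 28475
Net migration: 0–14 − 520 → 5786
End of period: [5786, 18365, 8215, 28475]
Period 2:
Births: 18365 * 0.387 = 7107, 8215 * 0.141 = 1158 — total 8265
15–29: 5786 * 0.937 = 5421
30–44: 18365 * 0.923 = 16951
45+: 8215 * 0.93 + 28475 * 0.644 = 7640 + 18338 = 25978
Net migration: 0–14 − 520 → 7745
End of period: [7745, 5421, 16951, 25978]
Period 3:
Births: 5421 * 0.387 = 2098, 16951 * 0.141 = 2390 — total 4488
15–29: 7745 * 0.937 = 7257
30–44: 5421 * 0.923 = 5004
45+: 16951 * 0.93 + 25978 * 0.644 = 15764 + 16730 = 32494
Net migration: 0–14 − 520 → 3968
End of period: [3968, 7257, 5004, 32494]
Scenario A total after 3 periods: 48723
Scenario B projection —
Period 1:
Births: 8900 * 0.467 = 4156, 20300 * 0.141 = 2862 — total 7018
15–29: 19600 * 0.937 = 18365
30–44: 8900 * 0.923 = 8215
45+: 20300 * 0.93 + 14900 * 0.644 = 18879 + 9596 = 28475
Net migration: 0–14 − 520 → 6498
End of period: [6498, 18365, 8215, 28475]
Period 2:
Births: 18365 * 0.467 = 8576, 8215 * 0.141 = 1158 — total 9734
15–29: 6498 * 0.937 = 6089
30–44: 18365 * 0.923 = 16951
45+: 8215 * 0.93 + 28475 * 0.644 = 7640 + 18338 = 25978
Net migration: 0–14 − 520 → 9214
End of period: [9214, 6089, 16951, 25978]
Period 3:
Births: 6089 * 0.467 = 2844, 16951 * 0.141 = 2390 — total 5234
15–29: 9214 * 0.937 = 8634
30–44: 6089 * 0.923 = 5620
45+: 16951 * 0.93 + 25978 * 0.644 = 15764 + 16730 = 32494
Net migration: 0–14 − 520 → 4714
End of period: [4714, 8634, 5620, 32494]
Scenario B total after 3 periods: 51462
Difference B − A = 51462 − 48723 = 2739

2739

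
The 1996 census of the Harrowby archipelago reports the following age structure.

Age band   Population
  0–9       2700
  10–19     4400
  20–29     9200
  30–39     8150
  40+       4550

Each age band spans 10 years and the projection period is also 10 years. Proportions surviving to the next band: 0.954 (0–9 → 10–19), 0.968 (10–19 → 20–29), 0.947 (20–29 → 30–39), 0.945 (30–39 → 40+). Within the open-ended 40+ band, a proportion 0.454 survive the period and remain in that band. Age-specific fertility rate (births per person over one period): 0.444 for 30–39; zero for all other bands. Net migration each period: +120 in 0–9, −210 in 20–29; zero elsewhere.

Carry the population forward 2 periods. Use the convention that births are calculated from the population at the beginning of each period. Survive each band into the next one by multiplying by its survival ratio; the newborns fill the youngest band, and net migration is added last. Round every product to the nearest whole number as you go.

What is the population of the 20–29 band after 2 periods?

Call the groups 1 to 5, youngest first.
— Period 1 —
Births: 8150 × 0.444 = 3619
Group 2: 2700 × 0.954 = 2576
Group 3: 4400 × 0.968 = 4259
Group 4: 9200 × 0.947 = 8712
Group 5: 8150 × 0.945 + 4550 × 0.454 = 7702 + 2066 = 9768
Net migration: Group 1 + 120 → 3739; Group 3 − 210 → 4049
→ [3739, 2576, 4049, 8712, 9768]
— Period 2 —
Births: 8712 × 0.444 = 3868
Group 2: 3739 × 0.954 = 3567
Group 3: 2576 × 0.968 = 2494
Group 4: 4049 × 0.947 = 3834
Group 5: 8712 × 0.945 + 9768 × 0.454 = 8233 + 4435 = 12668
Net migration: Group 1 + 120 → 3988; Group 3 − 210 → 2284
→ [3988, 3567, 2284, 3834, 12668]

2284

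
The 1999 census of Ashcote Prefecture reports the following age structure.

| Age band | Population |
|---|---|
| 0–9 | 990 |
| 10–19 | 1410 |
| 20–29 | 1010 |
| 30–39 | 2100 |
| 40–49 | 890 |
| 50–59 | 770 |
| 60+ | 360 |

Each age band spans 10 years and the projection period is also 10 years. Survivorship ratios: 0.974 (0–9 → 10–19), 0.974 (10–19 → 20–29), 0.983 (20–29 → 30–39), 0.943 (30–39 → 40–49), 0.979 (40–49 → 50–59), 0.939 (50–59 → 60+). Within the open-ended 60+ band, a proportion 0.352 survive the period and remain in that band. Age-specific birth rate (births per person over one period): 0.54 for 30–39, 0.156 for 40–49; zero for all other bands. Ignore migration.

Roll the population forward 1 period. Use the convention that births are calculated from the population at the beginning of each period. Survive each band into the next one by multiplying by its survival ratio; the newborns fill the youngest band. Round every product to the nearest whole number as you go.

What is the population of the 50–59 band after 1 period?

871

Period 1.
Births: 2100 × 0.54 = 1134, 890 × 0.156 = 139 — total 1273
10–19: 990 × 0.974 = 964
20–29: 1410 × 0.974 = 1373
30–39: 1010 × 0.983 = 993
40–49: 2100 × 0.943 = 1980
50–59: 890 × 0.979 = 871
60+: 770 × 0.939 + 360 × 0.352 = 723 + 127 = 850
Population now: 0–9=1273, 10–19=964, 20–29=1373, 30–39=993, 40–49=1980, 50–59=871, 60+=850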